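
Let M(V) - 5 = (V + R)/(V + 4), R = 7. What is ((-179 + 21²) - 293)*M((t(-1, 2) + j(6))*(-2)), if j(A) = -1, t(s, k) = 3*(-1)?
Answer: -775/4 ≈ -193.75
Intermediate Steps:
t(s, k) = -3
M(V) = 5 + (7 + V)/(4 + V) (M(V) = 5 + (V + 7)/(V + 4) = 5 + (7 + V)/(4 + V))
((-179 + 21²) - 293)*M((t(-1, 2) + j(6))*(-2)) = ((-179 + 21²) - 293)*(3*(9 + 2*((-3 - 1)*(-2)))/(4 + (-3 - 1)*(-2))) = ((-179 + 441) - 293)*(3*(9 + 2*(-4*(-2)))/(4 - 4*(-2))) = (262 - 293)*(3*(9 + 2*8)/(4 + 8)) = -93*(9 + 16)/12 = -93*25/12 = -31*25/4 = -775/4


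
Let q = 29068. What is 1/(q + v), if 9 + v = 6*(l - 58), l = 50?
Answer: 1/29011 ≈ 3.4470e-5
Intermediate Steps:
v = -57 (v = -9 + 6*(50 - 58) = -9 + 6*(-8) = -9 - 48 = -57)
1/(q + v) = 1/(29068 - 57) = 1/29011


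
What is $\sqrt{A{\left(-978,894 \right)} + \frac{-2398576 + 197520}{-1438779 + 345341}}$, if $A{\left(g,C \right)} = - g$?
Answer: $\frac{\sqrt{292927507899490}}{546719} \approx 31.305$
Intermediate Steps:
$\sqrt{A{\left(-978,894 \right)} + \frac{-2398576 + 197520}{-1438779 + 345341}} = \sqrt{\left(-1\right) \left(-978\right) + \frac{-2398576 + 197520}{-1438779 + 345341}} = \sqrt{978 - \frac{2201056}{-1093438}} = \sqrt{978 - - \frac{1100528}{546719}} = \sqrt{978 + \frac{1100528}{546719}} = \sqrt{\frac{535791710}{546719}} = \frac{\sqrt{292927507899490}}{546719}$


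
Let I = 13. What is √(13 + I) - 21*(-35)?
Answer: 735 + √26 ≈ 740.10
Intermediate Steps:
√(13 + I) - 21*(-35) = √(13 + 13) - 21*(-35) = √26 + 735 = 735 + √26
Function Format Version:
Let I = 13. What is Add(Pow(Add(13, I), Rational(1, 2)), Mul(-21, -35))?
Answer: Add(735, Pow(26, Rational(1, 2))) ≈ 740.10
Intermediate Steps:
Add(Pow(Add(13, I), Rational(1, 2)), Mul(-21, -35)) = Add(Pow(Add(13, 13), Rational(1, 2)), Mul(-21, -35)) = Add(Pow(26, Rational(1, 2)), 735) = Add(735, Pow(26, Rational(1, 2)))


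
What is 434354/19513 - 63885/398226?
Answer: 57241489333/2590194646 ≈ 22.099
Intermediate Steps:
434354/19513 - 63885/398226 = 434354*(1/19513) - 63885*1/398226 = 434354/19513 - 21295/132742 = 57241489333/2590194646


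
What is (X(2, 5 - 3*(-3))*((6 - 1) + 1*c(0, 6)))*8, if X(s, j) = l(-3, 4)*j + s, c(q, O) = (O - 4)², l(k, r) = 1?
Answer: 1152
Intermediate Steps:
c(q, O) = (-4 + O)²
X(s, j) = j + s (X(s, j) = 1*j + s = j + s)
(X(2, 5 - 3*(-3))*((6 - 1) + 1*c(0, 6)))*8 = (((5 - 3*(-3)) + 2)*((6 - 1) + 1*(-4 + 6)²))*8 = (((5 + 9) + 2)*(5 + 1*2²))*8 = ((14 + 2)*(5 + 1*4))*8 = (16*(5 + 4))*8 = (16*9)*8 = 144*8 = 1152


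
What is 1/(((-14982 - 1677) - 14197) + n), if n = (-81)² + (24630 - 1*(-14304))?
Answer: 1/14639 ≈ 6.8311e-5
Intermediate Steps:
n = 45495 (n = 6561 + (24630 + 14304) = 6561 + 38934 = 45495)
1/(((-14982 - 1677) - 14197) + n) = 1/(((-14982 - 1677) - 14197) + 45495) = 1/((-16659 - 14197) + 45495) = 1/(-30856 + 45495) = 1/14639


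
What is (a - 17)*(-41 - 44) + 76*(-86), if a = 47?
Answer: -9086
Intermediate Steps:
(a - 17)*(-41 - 44) + 76*(-86) = (47 - 17)*(-41 - 44) + 76*(-86) = 30*(-85) - 6536 = -2550 - 6536 = -9086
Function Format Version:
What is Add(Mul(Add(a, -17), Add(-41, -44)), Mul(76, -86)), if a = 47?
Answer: -9086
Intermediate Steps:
Add(Mul(Add(a, -17), Add(-41, -44)), Mul(76, -86)) = Add(Mul(Add(47, -17), Add(-41, -44)), Mul(76, -86)) = Add(Mul(30, -85), -6536) = Add(-2550, -6536) = -9086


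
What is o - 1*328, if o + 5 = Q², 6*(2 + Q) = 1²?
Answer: -11867/36 ≈ -329.64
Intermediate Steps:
Q = -11/6 (Q = -2 + (⅙)*1² = -2 + (⅙)*1 = -2 + ⅙ = -11/6 ≈ -1.8333)
o = -59/36 (o = -5 + (-11/6)² = -5 + 121/36 = -59/36 ≈ -1.6389)
o - 1*328 = -59/36 - 1*328 = -59/36 - 328 = -11867/36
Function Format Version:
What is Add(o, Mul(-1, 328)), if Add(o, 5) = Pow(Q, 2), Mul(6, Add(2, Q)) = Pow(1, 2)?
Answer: Rational(-11867, 36) ≈ -329.64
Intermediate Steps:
Q = Rational(-11, 6) (Q = Add(-2, Mul(Rational(1, 6), Pow(1, 2))) = Add(-2, Mul(Rational(1, 6), 1)) = Add(-2, Rational(1, 6)) = Rational(-11, 6) ≈ -1.8333)
o = Rational(-59, 36) (o = Add(-5, Pow(Rational(-11, 6), 2)) = Add(-5, Rational(121, 36)) = Rational(-59, 36) ≈ -1.6389)
Add(o, Mul(-1, 328)) = Add(Rational(-59, 36), Mul(-1, 328)) = Add(Rational(-59, 36), -328) = Rational(-11867, 36)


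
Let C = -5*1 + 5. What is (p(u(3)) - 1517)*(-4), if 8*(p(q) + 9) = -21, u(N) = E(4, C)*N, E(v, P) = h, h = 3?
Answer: 12229/2 ≈ 6114.5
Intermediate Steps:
C = 0 (C = -5 + 5 = 0)
E(v, P) = 3
u(N) = 3*N
p(q) = -93/8 (p(q) = -9 + (1/8)*(-21) = -9 - 21/8 = -93/8)
(p(u(3)) - 1517)*(-4) = (-93/8 - 1517)*(-4) = -12229/8*(-4) = 12229/2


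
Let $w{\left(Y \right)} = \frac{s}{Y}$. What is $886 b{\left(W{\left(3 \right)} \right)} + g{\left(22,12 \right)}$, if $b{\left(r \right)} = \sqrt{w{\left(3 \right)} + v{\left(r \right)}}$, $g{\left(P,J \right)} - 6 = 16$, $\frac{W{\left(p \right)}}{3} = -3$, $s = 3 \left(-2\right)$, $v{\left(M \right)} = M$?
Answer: $22 + 886 i \sqrt{11} \approx 22.0 + 2938.5 i$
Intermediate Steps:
$s = -6$
$W{\left(p \right)} = -9$ ($W{\left(p \right)} = 3 \left(-3\right) = -9$)
$g{\left(P,J \right)} = 22$ ($g{\left(P,J \right)} = 6 + 16 = 22$)
$w{\left(Y \right)} = - \frac{6}{Y}$
$b{\left(r \right)} = \sqrt{-2 + r}$ ($b{\left(r \right)} = \sqrt{- \frac{6}{3} + r} = \sqrt{\left(-6\right) \frac{1}{3} + r} = \sqrt{-2 + r}$)
$886 b{\left(W{\left(3 \right)} \right)} + g{\left(22,12 \right)} = 886 \sqrt{-2 - 9} + 22 = 886 \sqrt{-11} + 22 = 886 i \sqrt{11} + 22 = 22 + 886 i \sqrt{11}$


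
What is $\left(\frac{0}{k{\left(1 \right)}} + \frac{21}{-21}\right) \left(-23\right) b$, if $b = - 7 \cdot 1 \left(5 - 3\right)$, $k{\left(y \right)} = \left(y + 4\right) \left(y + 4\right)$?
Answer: $-322$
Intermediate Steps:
$k{\left(y \right)} = \left(4 + y\right)^{2}$ ($k{\left(y \right)} = \left(4 + y\right) \left(4 + y\right) = \left(4 + y\right)^{2}$)
$b = -14$ ($b = - 7 \cdot 1 \cdot 2 = \left(-7\right) 2 = -14$)
$\left(\frac{0}{k{\left(1 \right)}} + \frac{21}{-21}\right) \left(-23\right) b = \left(\frac{0}{\left(4 + 1\right)^{2}} + \frac{21}{-21}\right) \left(-23\right) \left(-14\right) = \left(\frac{0}{5^{2}} + 21 \left(- \frac{1}{21}\right)\right) \left(-23\right) \left(-14\right) = \left(\frac{0}{25} - 1\right) \left(-23\right) \left(-14\right) = \left(0 \cdot \frac{1}{25} - 1\right) \left(-23\right) \left(-14\right) = \left(0 - 1\right) \left(-23\right) \left(-14\right) = \left(-1\right) \left(-23\right) \left(-14\right) = 23 \left(-14\right) = -322$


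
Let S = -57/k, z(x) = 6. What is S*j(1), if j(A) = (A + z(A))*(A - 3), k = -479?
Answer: -798/479 ≈ -1.6660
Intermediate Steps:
j(A) = (-3 + A)*(6 + A) (j(A) = (A + 6)*(A - 3) = (6 + A)*(-3 + A) = (-3 + A)*(6 + A))
S = 57/479 (S = -57/(-479) = -57*(-1/479) = 57/479 ≈ 0.11900)
S*j(1) = 57*(-18 + 1² + 3*1)/479 = 57*(-18 + 1 + 3)/479 = (57/479)*(-14) = -798/479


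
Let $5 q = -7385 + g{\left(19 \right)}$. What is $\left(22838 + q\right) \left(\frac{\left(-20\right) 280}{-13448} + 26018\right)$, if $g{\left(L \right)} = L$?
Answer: $\frac{4672156801392}{8405} \approx 5.5588 \cdot 10^{8}$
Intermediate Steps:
$q = - \frac{7366}{5}$ ($q = \frac{-7385 + 19}{5} = \frac{1}{5} \left(-7366\right) = - \frac{7366}{5} \approx -1473.2$)
$\left(22838 + q\right) \left(\frac{\left(-20\right) 280}{-13448} + 26018\right) = \left(22838 - \frac{7366}{5}\right) \left(\frac{\left(-20\right) 280}{-13448} + 26018\right) = \frac{106824 \left(\left(-5600\right) \left(- \frac{1}{13448}\right) + 26018\right)}{5} = \frac{106824 \left(\frac{700}{1681} + 26018\right)}{5} = \frac{106824}{5} \cdot \frac{43736958}{1681} = \frac{4672156801392}{8405}$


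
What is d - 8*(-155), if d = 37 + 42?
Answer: 1319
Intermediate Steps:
d = 79
d - 8*(-155) = 79 - 8*(-155) = 79 + 1240 = 1319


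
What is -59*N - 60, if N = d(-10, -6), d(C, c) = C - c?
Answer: 176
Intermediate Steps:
N = -4 (N = -10 - 1*(-6) = -10 + 6 = -4)
-59*N - 60 = -59*(-4) - 60 = 236 - 60 = 176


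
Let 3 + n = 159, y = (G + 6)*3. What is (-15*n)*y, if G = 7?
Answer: -91260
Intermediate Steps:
y = 39 (y = (7 + 6)*3 = 13*3 = 39)
n = 156 (n = -3 + 159 = 156)
(-15*n)*y = -15*156*39 = -2340*39 = -91260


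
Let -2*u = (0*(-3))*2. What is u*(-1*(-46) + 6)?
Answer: 0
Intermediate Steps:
u = 0 (u = -0*(-3)*2/2 = -0*2 = -½*0 = 0)
u*(-1*(-46) + 6) = 0*(-1*(-46) + 6) = 0*(46 + 6) = 0*52 = 0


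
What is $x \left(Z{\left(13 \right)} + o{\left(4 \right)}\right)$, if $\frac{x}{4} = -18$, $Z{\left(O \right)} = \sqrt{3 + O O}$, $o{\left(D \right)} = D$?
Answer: $-288 - 144 \sqrt{43} \approx -1232.3$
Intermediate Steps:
$Z{\left(O \right)} = \sqrt{3 + O^{2}}$
$x = -72$ ($x = 4 \left(-18\right) = -72$)
$x \left(Z{\left(13 \right)} + o{\left(4 \right)}\right) = - 72 \left(\sqrt{3 + 13^{2}} + 4\right) = - 72 \left(\sqrt{3 + 169} + 4\right) = - 72 \left(\sqrt{172} + 4\right) = - 72 \left(2 \sqrt{43} + 4\right) = - 72 \left(4 + 2 \sqrt{43}\right) = -288 - 144 \sqrt{43}$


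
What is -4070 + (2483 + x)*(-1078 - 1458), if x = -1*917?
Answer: -3975446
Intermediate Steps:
x = -917
-4070 + (2483 + x)*(-1078 - 1458) = -4070 + (2483 - 917)*(-1078 - 1458) = -4070 + 1566*(-2536) = -4070 - 3971376 = -3975446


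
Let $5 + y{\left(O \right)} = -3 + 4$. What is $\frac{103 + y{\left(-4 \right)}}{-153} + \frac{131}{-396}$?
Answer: $- \frac{6583}{6732} \approx -0.97787$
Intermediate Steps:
$y{\left(O \right)} = -4$ ($y{\left(O \right)} = -5 + \left(-3 + 4\right) = -5 + 1 = -4$)
$\frac{103 + y{\left(-4 \right)}}{-153} + \frac{131}{-396} = \frac{103 - 4}{-153} + \frac{131}{-396} = 99 \left(- \frac{1}{153}\right) + 131 \left(- \frac{1}{396}\right) = - \frac{11}{17} - \frac{131}{396} = - \frac{6583}{6732}$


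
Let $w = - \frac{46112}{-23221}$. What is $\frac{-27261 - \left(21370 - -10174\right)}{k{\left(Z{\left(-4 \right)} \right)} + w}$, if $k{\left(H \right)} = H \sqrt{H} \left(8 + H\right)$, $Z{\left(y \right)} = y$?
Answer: $- \frac{16261993505}{143151424} - \frac{262053956405 i}{143151424} \approx -113.6 - 1830.6 i$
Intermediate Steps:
$k{\left(H \right)} = H^{\frac{3}{2}} \left(8 + H\right)$
$w = \frac{4192}{2111}$ ($w = \left(-46112\right) \left(- \frac{1}{23221}\right) = \frac{4192}{2111} \approx 1.9858$)
$\frac{-27261 - \left(21370 - -10174\right)}{k{\left(Z{\left(-4 \right)} \right)} + w} = \frac{-27261 - \left(21370 - -10174\right)}{\left(-4\right)^{\frac{3}{2}} \left(8 - 4\right) + \frac{4192}{2111}} = \frac{-27261 - \left(21370 + 10174\right)}{- 8 i 4 + \frac{4192}{2111}} = \frac{-27261 - 31544}{- 32 i + \frac{4192}{2111}} = \frac{-27261 - 31544}{\frac{4192}{2111} - 32 i} = - 58805 \frac{4456321 \left(\frac{4192}{2111} + 32 i\right)}{4580845568} = - \frac{262053956405 \left(\frac{4192}{2111} + 32 i\right)}{4580845568}$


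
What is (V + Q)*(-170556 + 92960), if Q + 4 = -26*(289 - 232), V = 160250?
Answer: -12319451344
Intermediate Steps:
Q = -1486 (Q = -4 - 26*(289 - 232) = -4 - 26*57 = -4 - 1482 = -1486)
(V + Q)*(-170556 + 92960) = (160250 - 1486)*(-170556 + 92960) = 158764*(-77596) = -12319451344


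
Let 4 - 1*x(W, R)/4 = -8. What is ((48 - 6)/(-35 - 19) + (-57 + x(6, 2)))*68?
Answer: -5984/9 ≈ -664.89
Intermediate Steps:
x(W, R) = 48 (x(W, R) = 16 - 4*(-8) = 16 + 32 = 48)
((48 - 6)/(-35 - 19) + (-57 + x(6, 2)))*68 = ((48 - 6)/(-35 - 19) + (-57 + 48))*68 = (42/(-54) - 9)*68 = (42*(-1/54) - 9)*68 = (-7/9 - 9)*68 = -88/9*68 = -5984/9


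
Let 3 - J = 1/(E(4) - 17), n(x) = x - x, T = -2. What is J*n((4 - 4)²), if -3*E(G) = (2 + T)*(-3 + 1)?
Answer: 0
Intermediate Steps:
n(x) = 0
E(G) = 0 (E(G) = -(2 - 2)*(-3 + 1)/3 = -0*(-2) = -⅓*0 = 0)
J = 52/17 (J = 3 - 1/(0 - 17) = 3 - 1/(-17) = 3 - 1*(-1/17) = 3 + 1/17 = 52/17 ≈ 3.0588)
J*n((4 - 4)²) = (52/17)*0 = 0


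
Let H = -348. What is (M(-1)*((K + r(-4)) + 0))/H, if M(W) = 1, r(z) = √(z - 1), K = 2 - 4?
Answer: 1/174 - I*√5/348 ≈ 0.0057471 - 0.0064255*I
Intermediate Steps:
K = -2
r(z) = √(-1 + z)
(M(-1)*((K + r(-4)) + 0))/H = (1*((-2 + √(-1 - 4)) + 0))/(-348) = (1*((-2 + √(-5)) + 0))*(-1/348) = (1*((-2 + I*√5) + 0))*(-1/348) = (1*(-2 + I*√5))*(-1/348) = (-2 + I*√5)*(-1/348) = 1/174 - I*√5/348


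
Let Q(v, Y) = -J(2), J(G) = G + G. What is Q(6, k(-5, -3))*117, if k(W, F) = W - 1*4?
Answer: -468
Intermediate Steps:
J(G) = 2*G
k(W, F) = -4 + W (k(W, F) = W - 4 = -4 + W)
Q(v, Y) = -4 (Q(v, Y) = -2*2 = -1*4 = -4)
Q(6, k(-5, -3))*117 = -4*117 = -468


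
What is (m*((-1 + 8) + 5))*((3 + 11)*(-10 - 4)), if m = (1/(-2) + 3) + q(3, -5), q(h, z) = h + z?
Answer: -1176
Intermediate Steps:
m = ½ (m = (1/(-2) + 3) + (3 - 5) = (-½ + 3) - 2 = 5/2 - 2 = ½ ≈ 0.50000)
(m*((-1 + 8) + 5))*((3 + 11)*(-10 - 4)) = (((-1 + 8) + 5)/2)*((3 + 11)*(-10 - 4)) = ((7 + 5)/2)*(14*(-14)) = ((½)*12)*(-196) = 6*(-196) = -1176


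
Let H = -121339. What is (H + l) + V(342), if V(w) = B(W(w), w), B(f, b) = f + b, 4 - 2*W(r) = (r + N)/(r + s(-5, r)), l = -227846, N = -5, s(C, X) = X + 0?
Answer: -477214825/1368 ≈ -3.4884e+5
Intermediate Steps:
s(C, X) = X
W(r) = 2 - (-5 + r)/(4*r) (W(r) = 2 - (r - 5)/(2*(r + r)) = 2 - (-5 + r)/(2*(2*r)) = 2 - (-5 + r)*1/(2*r)/2 = 2 - (-5 + r)/(4*r))
B(f, b) = b + f
V(w) = w + (5 + 7*w)/(4*w)
(H + l) + V(342) = (-121339 - 227846) + (7/4 + 342 + (5/4)/342) = -349185 + (7/4 + 342 + (5/4)*(1/342)) = -349185 + (7/4 + 342 + 5/1368) = -349185 + 470255/1368 = -477214825/1368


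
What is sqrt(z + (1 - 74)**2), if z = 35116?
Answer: sqrt(40445) ≈ 201.11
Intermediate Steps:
sqrt(z + (1 - 74)**2) = sqrt(35116 + (1 - 74)**2) = sqrt(35116 + (-73)**2) = sqrt(35116 + 5329) = sqrt(40445)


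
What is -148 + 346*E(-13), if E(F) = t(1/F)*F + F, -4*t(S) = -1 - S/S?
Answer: -6895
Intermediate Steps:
t(S) = ½ (t(S) = -(-1 - S/S)/4 = -(-1 - 1*1)/4 = -(-1 - 1)/4 = -¼*(-2) = ½)
E(F) = 3*F/2 (E(F) = F/2 + F = 3*F/2)
-148 + 346*E(-13) = -148 + 346*((3/2)*(-13)) = -148 + 346*(-39/2) = -148 - 6747 = -6895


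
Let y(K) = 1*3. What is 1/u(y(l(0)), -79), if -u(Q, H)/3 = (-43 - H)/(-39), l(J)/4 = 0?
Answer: 13/36 ≈ 0.36111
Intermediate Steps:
l(J) = 0 (l(J) = 4*0 = 0)
y(K) = 3
u(Q, H) = -43/13 - H/13 (u(Q, H) = -3*(-43 - H)/(-39) = -3*(-43 - H)*(-1)/39 = -3*(43/39 + H/39) = -43/13 - H/13)
1/u(y(l(0)), -79) = 1/(-43/13 - 1/13*(-79)) = 1/(-43/13 + 79/13) = 1/(36/13) = 13/36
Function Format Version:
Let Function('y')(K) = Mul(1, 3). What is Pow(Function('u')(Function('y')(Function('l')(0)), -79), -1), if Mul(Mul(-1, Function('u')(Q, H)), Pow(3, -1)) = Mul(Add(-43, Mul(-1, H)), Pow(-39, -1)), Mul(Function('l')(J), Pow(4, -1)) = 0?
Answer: Rational(13, 36) ≈ 0.36111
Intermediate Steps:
Function('l')(J) = 0 (Function('l')(J) = Mul(4, 0) = 0)
Function('y')(K) = 3
Function('u')(Q, H) = Add(Rational(-43, 13), Mul(Rational(-1, 13), H)) (Function('u')(Q, H) = Mul(-3, Mul(Add(-43, Mul(-1, H)), Pow(-39, -1))) = Mul(-3, Mul(Add(-43, Mul(-1, H)), Rational(-1, 39))) = Mul(-3, Add(Rational(43, 39), Mul(Rational(1, 39), H))) = Add(Rational(-43, 13), Mul(Rational(-1, 13), H)))
Pow(Function('u')(Function('y')(Function('l')(0)), -79), -1) = Pow(Add(Rational(-43, 13), Mul(Rational(-1, 13), -79)), -1) = Pow(Add(Rational(-43, 13), Rational(79, 13)), -1) = Pow(Rational(36, 13), -1) = Rational(13, 36)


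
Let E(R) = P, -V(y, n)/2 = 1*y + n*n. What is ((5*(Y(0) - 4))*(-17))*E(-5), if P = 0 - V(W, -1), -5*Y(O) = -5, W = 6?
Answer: 3570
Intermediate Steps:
Y(O) = 1 (Y(O) = -⅕*(-5) = 1)
V(y, n) = -2*y - 2*n² (V(y, n) = -2*(1*y + n*n) = -2*(y + n²) = -2*y - 2*n²)
P = 14 (P = 0 - (-2*6 - 2*(-1)²) = 0 - (-12 - 2*1) = 0 - (-12 - 2) = 0 - 1*(-14) = 0 + 14 = 14)
E(R) = 14
((5*(Y(0) - 4))*(-17))*E(-5) = ((5*(1 - 4))*(-17))*14 = ((5*(-3))*(-17))*14 = -15*(-17)*14 = 255*14 = 3570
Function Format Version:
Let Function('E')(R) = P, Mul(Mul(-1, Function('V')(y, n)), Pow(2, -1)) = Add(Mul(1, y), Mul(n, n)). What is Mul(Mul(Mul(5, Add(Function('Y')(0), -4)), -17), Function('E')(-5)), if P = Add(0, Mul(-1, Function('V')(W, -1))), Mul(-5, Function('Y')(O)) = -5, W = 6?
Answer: 3570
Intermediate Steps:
Function('Y')(O) = 1 (Function('Y')(O) = Mul(Rational(-1, 5), -5) = 1)
Function('V')(y, n) = Add(Mul(-2, y), Mul(-2, Pow(n, 2))) (Function('V')(y, n) = Mul(-2, Add(Mul(1, y), Mul(n, n))) = Mul(-2, Add(y, Pow(n, 2))) = Add(Mul(-2, y), Mul(-2, Pow(n, 2))))
P = 14 (P = Add(0, Mul(-1, Add(Mul(-2, 6), Mul(-2, Pow(-1, 2))))) = Add(0, Mul(-1, Add(-12, Mul(-2, 1)))) = Add(0, Mul(-1, Add(-12, -2))) = Add(0, Mul(-1, -14)) = Add(0, 14) = 14)
Function('E')(R) = 14
Mul(Mul(Mul(5, Add(Function('Y')(0), -4)), -17), Function('E')(-5)) = Mul(Mul(Mul(5, Add(1, -4)), -17), 14) = Mul(Mul(Mul(5, -3), -17), 14) = Mul(Mul(-15, -17), 14) = Mul(255, 14) = 3570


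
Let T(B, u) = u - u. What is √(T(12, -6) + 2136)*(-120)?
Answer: -240*√534 ≈ -5546.0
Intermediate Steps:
T(B, u) = 0
√(T(12, -6) + 2136)*(-120) = √(0 + 2136)*(-120) = √2136*(-120) = (2*√534)*(-120) = -240*√534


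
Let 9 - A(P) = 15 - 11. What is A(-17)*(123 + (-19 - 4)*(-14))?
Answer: 2225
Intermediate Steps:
A(P) = 5 (A(P) = 9 - (15 - 11) = 9 - 1*4 = 9 - 4 = 5)
A(-17)*(123 + (-19 - 4)*(-14)) = 5*(123 + (-19 - 4)*(-14)) = 5*(123 - 23*(-14)) = 5*(123 + 322) = 5*445 = 2225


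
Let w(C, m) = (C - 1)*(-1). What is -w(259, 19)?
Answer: 258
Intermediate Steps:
w(C, m) = 1 - C (w(C, m) = (-1 + C)*(-1) = 1 - C)
-w(259, 19) = -(1 - 1*259) = -(1 - 259) = -1*(-258) = 258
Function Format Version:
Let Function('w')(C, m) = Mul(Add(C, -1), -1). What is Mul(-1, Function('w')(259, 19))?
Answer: 258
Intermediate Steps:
Function('w')(C, m) = Add(1, Mul(-1, C)) (Function('w')(C, m) = Mul(Add(-1, C), -1) = Add(1, Mul(-1, C)))
Mul(-1, Function('w')(259, 19)) = Mul(-1, Add(1, Mul(-1, 259))) = Mul(-1, Add(1, -259)) = Mul(-1, -258) = 258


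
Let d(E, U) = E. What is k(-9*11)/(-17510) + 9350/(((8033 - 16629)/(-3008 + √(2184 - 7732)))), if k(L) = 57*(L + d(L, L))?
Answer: 61570282807/18814495 - 4675*I*√1387/2149 ≈ 3272.5 - 81.018*I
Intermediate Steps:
k(L) = 114*L (k(L) = 57*(L + L) = 57*(2*L) = 114*L)
k(-9*11)/(-17510) + 9350/(((8033 - 16629)/(-3008 + √(2184 - 7732)))) = (114*(-9*11))/(-17510) + 9350/(((8033 - 16629)/(-3008 + √(2184 - 7732)))) = (114*(-99))*(-1/17510) + 9350/((-8596/(-3008 + √(-5548)))) = -11286*(-1/17510) + 9350/((-8596/(-3008 + 2*I*√1387))) = 5643/8755 + 9350*(752/2149 - I*√1387/4298) = 5643/8755 + (7031200/2149 - 4675*I*√1387/2149) = 61570282807/18814495 - 4675*I*√1387/2149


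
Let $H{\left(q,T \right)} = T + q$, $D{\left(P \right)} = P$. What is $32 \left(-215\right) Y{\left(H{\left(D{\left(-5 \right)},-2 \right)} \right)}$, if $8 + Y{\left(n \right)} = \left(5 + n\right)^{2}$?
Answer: $27520$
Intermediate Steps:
$Y{\left(n \right)} = -8 + \left(5 + n\right)^{2}$
$32 \left(-215\right) Y{\left(H{\left(D{\left(-5 \right)},-2 \right)} \right)} = 32 \left(-215\right) \left(-8 + \left(5 - 7\right)^{2}\right) = - 6880 \left(-8 + \left(5 - 7\right)^{2}\right) = - 6880 \left(-8 + \left(-2\right)^{2}\right) = - 6880 \left(-8 + 4\right) = \left(-6880\right) \left(-4\right) = 27520$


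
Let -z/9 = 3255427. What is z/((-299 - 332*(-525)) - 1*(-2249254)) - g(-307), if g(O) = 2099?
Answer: -5115711088/2423255 ≈ -2111.1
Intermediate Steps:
z = -29298843 (z = -9*3255427 = -29298843)
z/((-299 - 332*(-525)) - 1*(-2249254)) - g(-307) = -29298843/((-299 - 332*(-525)) - 1*(-2249254)) - 1*2099 = -29298843/((-299 + 174300) + 2249254) - 2099 = -29298843/(174001 + 2249254) - 2099 = -29298843/2423255 - 2099 = -5115711088/2423255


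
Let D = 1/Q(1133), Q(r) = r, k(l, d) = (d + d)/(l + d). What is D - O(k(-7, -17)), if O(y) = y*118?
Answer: -1136393/6798 ≈ -167.17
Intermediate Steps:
k(l, d) = 2*d/(d + l) (k(l, d) = (2*d)/(d + l) = 2*d/(d + l))
D = 1/1133 ≈ 0.00088261
O(y) = 118*y
D - O(k(-7, -17)) = 1/1133 - 118*2*(-17)/(-17 - 7) = 1/1133 - 118*2*(-17)/(-24) = 1/1133 - 118*2*(-17)*(-1/24) = 1/1133 - 118*17/12 = 1/1133 - 1*1003/6 = 1/1133 - 1003/6 = -1136393/6798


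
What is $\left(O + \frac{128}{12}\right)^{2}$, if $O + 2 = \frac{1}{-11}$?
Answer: $\frac{80089}{1089} \approx 73.544$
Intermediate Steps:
$O = - \frac{23}{11}$ ($O = -2 + \frac{1}{-11} = -2 - \frac{1}{11} = - \frac{23}{11} \approx -2.0909$)
$\left(O + \frac{128}{12}\right)^{2} = \left(- \frac{23}{11} + \frac{128}{12}\right)^{2} = \left(- \frac{23}{11} + 128 \cdot \frac{1}{12}\right)^{2} = \left(- \frac{23}{11} + \frac{32}{3}\right)^{2} = \left(\frac{283}{33}\right)^{2} = \frac{80089}{1089}$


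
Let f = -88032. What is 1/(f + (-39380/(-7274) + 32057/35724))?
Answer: -129928188/11437018249147 ≈ -1.1360e-5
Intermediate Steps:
1/(f + (-39380/(-7274) + 32057/35724)) = 1/(-88032 + (-39380/(-7274) + 32057/35724)) = 1/(-88032 + (-39380*(-1/7274) + 32057*(1/35724))) = 1/(-88032 + (19690/3637 + 32057/35724)) = 1/(-88032 + 819996869/129928188) = 1/(-11437018249147/129928188) = -129928188/11437018249147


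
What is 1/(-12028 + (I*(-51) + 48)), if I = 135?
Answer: -1/18865 ≈ -5.3008e-5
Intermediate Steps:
1/(-12028 + (I*(-51) + 48)) = 1/(-12028 + (135*(-51) + 48)) = 1/(-12028 + (-6885 + 48)) = 1/(-12028 - 6837) = 1/(-18865) = -1/18865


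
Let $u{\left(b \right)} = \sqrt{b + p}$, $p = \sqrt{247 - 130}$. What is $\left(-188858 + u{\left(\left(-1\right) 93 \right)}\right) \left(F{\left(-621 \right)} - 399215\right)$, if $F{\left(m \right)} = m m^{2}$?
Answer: $45303686880808 - 239882276 \sqrt{-93 + 3 \sqrt{13}} \approx 4.5304 \cdot 10^{13} - 2.1747 \cdot 10^{9} i$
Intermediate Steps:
$p = 3 \sqrt{13}$ ($p = \sqrt{117} = 3 \sqrt{13} \approx 10.817$)
$F{\left(m \right)} = m^{3}$
$u{\left(b \right)} = \sqrt{b + 3 \sqrt{13}}$
$\left(-188858 + u{\left(\left(-1\right) 93 \right)}\right) \left(F{\left(-621 \right)} - 399215\right) = \left(-188858 + \sqrt{\left(-1\right) 93 + 3 \sqrt{13}}\right) \left(\left(-621\right)^{3} - 399215\right) = \left(-188858 + \sqrt{-93 + 3 \sqrt{13}}\right) \left(-239483061 - 399215\right) = \left(-188858 + \sqrt{-93 + 3 \sqrt{13}}\right) \left(-239882276\right) = 45303686880808 - 239882276 \sqrt{-93 + 3 \sqrt{13}}$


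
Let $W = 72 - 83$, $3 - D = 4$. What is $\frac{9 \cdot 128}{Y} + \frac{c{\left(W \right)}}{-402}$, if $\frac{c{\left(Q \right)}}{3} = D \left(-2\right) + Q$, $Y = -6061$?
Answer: $- \frac{99819}{812174} \approx -0.1229$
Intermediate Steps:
$D = -1$ ($D = 3 - 4 = -1$)
$W = -11$ ($W = 72 - 83 = -11$)
$c{\left(Q \right)} = 6 + 3 Q$ ($c{\left(Q \right)} = 3 \left(\left(-1\right) \left(-2\right) + Q\right) = 3 \left(2 + Q\right) = 6 + 3 Q$)
$\frac{9 \cdot 128}{Y} + \frac{c{\left(W \right)}}{-402} = \frac{9 \cdot 128}{-6061} + \frac{6 + 3 \left(-11\right)}{-402} = 1152 \left(- \frac{1}{6061}\right) + \left(6 - 33\right) \left(- \frac{1}{402}\right) = - \frac{1152}{6061} - - \frac{9}{134} = - \frac{1152}{6061} + \frac{9}{134} = - \frac{99819}{812174}$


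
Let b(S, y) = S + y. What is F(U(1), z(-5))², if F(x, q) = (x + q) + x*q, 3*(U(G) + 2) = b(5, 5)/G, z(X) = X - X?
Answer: 16/9 ≈ 1.7778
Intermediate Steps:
z(X) = 0
U(G) = -2 + 10/(3*G) (U(G) = -2 + ((5 + 5)/G)/3 = -2 + (10/G)/3 = -2 + 10/(3*G))
F(x, q) = q + x + q*x (F(x, q) = (q + x) + q*x = q + x + q*x)
F(U(1), z(-5))² = (0 + (-2 + (10/3)/1) + 0*(-2 + (10/3)/1))² = (0 + (-2 + (10/3)*1) + 0*(-2 + (10/3)*1))² = (0 + (-2 + 10/3) + 0*(-2 + 10/3))² = (0 + 4/3 + 0*(4/3))² = (0 + 4/3 + 0)² = (4/3)² = 16/9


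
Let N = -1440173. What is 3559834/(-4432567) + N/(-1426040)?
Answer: 186742519533/903002549240 ≈ 0.20680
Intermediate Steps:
3559834/(-4432567) + N/(-1426040) = 3559834/(-4432567) - 1440173/(-1426040) = 3559834*(-1/4432567) - 1440173*(-1/1426040) = -3559834/4432567 + 205739/203720 = 186742519533/903002549240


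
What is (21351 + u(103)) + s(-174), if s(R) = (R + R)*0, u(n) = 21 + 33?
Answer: 21405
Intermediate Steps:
u(n) = 54
s(R) = 0 (s(R) = (2*R)*0 = 0)
(21351 + u(103)) + s(-174) = (21351 + 54) + 0 = 21405 + 0 = 21405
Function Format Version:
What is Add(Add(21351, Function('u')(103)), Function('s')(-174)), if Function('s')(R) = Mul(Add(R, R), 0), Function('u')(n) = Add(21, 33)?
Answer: 21405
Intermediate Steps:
Function('u')(n) = 54
Function('s')(R) = 0 (Function('s')(R) = Mul(Mul(2, R), 0) = 0)
Add(Add(21351, Function('u')(103)), Function('s')(-174)) = Add(Add(21351, 54), 0) = Add(21405, 0) = 21405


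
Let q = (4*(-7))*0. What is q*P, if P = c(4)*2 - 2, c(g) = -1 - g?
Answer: 0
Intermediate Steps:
q = 0 (q = -28*0 = 0)
P = -12 (P = (-1 - 1*4)*2 - 2 = (-1 - 4)*2 - 2 = -5*2 - 2 = -10 - 2 = -12)
q*P = 0*(-12) = 0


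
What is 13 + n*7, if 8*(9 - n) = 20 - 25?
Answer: 643/8 ≈ 80.375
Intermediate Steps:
n = 77/8 (n = 9 - (20 - 25)/8 = 9 - ⅛*(-5) = 9 + 5/8 = 77/8 ≈ 9.6250)
13 + n*7 = 13 + (77/8)*7 = 13 + 539/8 = 643/8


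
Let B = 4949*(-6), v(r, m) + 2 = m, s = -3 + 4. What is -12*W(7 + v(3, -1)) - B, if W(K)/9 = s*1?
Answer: 29586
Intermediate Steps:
s = 1
v(r, m) = -2 + m
W(K) = 9 (W(K) = 9*(1*1) = 9*1 = 9)
B = -29694
-12*W(7 + v(3, -1)) - B = -12*9 - 1*(-29694) = -108 + 29694 = 29586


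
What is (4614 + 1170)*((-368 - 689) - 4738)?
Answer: -33518280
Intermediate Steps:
(4614 + 1170)*((-368 - 689) - 4738) = 5784*(-1057 - 4738) = 5784*(-5795) = -33518280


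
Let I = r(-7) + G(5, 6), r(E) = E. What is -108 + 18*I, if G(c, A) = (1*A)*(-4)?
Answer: -666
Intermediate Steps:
G(c, A) = -4*A (G(c, A) = A*(-4) = -4*A)
I = -31 (I = -7 - 4*6 = -7 - 24 = -31)
-108 + 18*I = -108 + 18*(-31) = -108 - 558 = -666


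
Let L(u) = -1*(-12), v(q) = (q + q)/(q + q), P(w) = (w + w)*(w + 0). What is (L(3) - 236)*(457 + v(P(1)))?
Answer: -102592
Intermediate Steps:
P(w) = 2*w² (P(w) = (2*w)*w = 2*w²)
v(q) = 1 (v(q) = (2*q)/((2*q)) = (2*q)*(1/(2*q)) = 1)
L(u) = 12
(L(3) - 236)*(457 + v(P(1))) = (12 - 236)*(457 + 1) = -224*458 = -102592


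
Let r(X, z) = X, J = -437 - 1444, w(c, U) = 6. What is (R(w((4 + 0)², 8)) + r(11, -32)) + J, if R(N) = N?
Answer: -1864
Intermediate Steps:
J = -1881
(R(w((4 + 0)², 8)) + r(11, -32)) + J = (6 + 11) - 1881 = 17 - 1881 = -1864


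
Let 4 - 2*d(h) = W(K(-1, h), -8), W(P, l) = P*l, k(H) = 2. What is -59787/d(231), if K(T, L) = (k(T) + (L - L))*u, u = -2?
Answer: 8541/2 ≈ 4270.5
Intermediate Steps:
K(T, L) = -4 (K(T, L) = (2 + (L - L))*(-2) = (2 + 0)*(-2) = 2*(-2) = -4)
d(h) = -14 (d(h) = 2 - (-2)*(-8) = 2 - ½*32 = 2 - 16 = -14)
-59787/d(231) = -59787/(-14) = -59787*(-1/14) = 8541/2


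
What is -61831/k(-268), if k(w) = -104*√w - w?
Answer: -61831/11084 - 803803*I*√67/185657 ≈ -5.5784 - 35.439*I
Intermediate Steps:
k(w) = -w - 104*√w
-61831/k(-268) = -61831/(-1*(-268) - 208*I*√67) = -61831/(268 - 208*I*√67)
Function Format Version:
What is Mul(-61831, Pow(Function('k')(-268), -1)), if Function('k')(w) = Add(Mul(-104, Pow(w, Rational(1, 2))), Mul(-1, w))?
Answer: Add(Rational(-61831, 11084), Mul(Rational(-803803, 185657), I, Pow(67, Rational(1, 2)))) ≈ Add(-5.5784, Mul(-35.439, I))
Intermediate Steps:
Function('k')(w) = Add(Mul(-1, w), Mul(-104, Pow(w, Rational(1, 2))))
Mul(-61831, Pow(Function('k')(-268), -1)) = Mul(-61831, Pow(Add(Mul(-1, -268), Mul(-104, Pow(-268, Rational(1, 2)))), -1)) = Mul(-61831, Pow(Add(268, Mul(-104, Mul(2, I, Pow(67, Rational(1, 2))))), -1)) = Mul(-61831, Pow(Add(268, Mul(-208, I, Pow(67, Rational(1, 2)))), -1))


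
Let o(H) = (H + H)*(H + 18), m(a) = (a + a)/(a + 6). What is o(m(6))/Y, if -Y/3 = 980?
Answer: -19/1470 ≈ -0.012925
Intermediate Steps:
Y = -2940 (Y = -3*980 = -2940)
m(a) = 2*a/(6 + a) (m(a) = (2*a)/(6 + a) = 2*a/(6 + a))
o(H) = 2*H*(18 + H) (o(H) = (2*H)*(18 + H) = 2*H*(18 + H))
o(m(6))/Y = (2*(2*6/(6 + 6))*(18 + 2*6/(6 + 6)))/(-2940) = (2*(2*6/12)*(18 + 2*6/12))*(-1/2940) = (2*(2*6*(1/12))*(18 + 2*6*(1/12)))*(-1/2940) = (2*1*(18 + 1))*(-1/2940) = (2*1*19)*(-1/2940) = 38*(-1/2940) = -19/1470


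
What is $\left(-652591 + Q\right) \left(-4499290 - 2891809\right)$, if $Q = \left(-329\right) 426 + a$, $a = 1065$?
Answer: $5851385256320$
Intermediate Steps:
$Q = -139089$ ($Q = \left(-329\right) 426 + 1065 = -140154 + 1065 = -139089$)
$\left(-652591 + Q\right) \left(-4499290 - 2891809\right) = \left(-652591 - 139089\right) \left(-4499290 - 2891809\right) = \left(-791680\right) \left(-7391099\right) = 5851385256320$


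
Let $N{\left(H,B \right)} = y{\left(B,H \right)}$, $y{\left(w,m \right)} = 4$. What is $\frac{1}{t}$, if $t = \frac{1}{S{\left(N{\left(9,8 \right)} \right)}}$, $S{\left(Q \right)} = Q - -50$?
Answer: $54$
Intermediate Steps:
$N{\left(H,B \right)} = 4$
$S{\left(Q \right)} = 50 + Q$ ($S{\left(Q \right)} = Q + 50 = 50 + Q$)
$t = \frac{1}{54}$ ($t = \frac{1}{50 + 4} = \frac{1}{54} \approx 0.018519$)
$\frac{1}{t} = \frac{1}{\frac{1}{54}} = 54$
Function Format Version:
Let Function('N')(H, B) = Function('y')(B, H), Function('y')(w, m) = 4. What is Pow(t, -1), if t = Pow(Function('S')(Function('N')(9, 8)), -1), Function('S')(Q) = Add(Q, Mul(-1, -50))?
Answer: 54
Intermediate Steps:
Function('N')(H, B) = 4
Function('S')(Q) = Add(50, Q) (Function('S')(Q) = Add(Q, 50) = Add(50, Q))
t = Rational(1, 54) (t = Pow(Add(50, 4), -1) = Pow(54, -1) = Rational(1, 54) ≈ 0.018519)
Pow(t, -1) = Pow(Rational(1, 54), -1) = 54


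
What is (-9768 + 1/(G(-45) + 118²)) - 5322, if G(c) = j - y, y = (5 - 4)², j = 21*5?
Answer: -211682519/14028 ≈ -15090.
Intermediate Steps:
j = 105
y = 1 (y = 1² = 1)
G(c) = 104 (G(c) = 105 - 1*1 = 105 - 1 = 104)
(-9768 + 1/(G(-45) + 118²)) - 5322 = (-9768 + 1/(104 + 118²)) - 5322 = (-9768 + 1/(104 + 13924)) - 5322 = (-9768 + 1/14028) - 5322 = -137025503/14028 - 5322 = -211682519/14028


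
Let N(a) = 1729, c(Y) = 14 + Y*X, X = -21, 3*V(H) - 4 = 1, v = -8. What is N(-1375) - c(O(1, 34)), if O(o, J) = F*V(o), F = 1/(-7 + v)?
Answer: 5138/3 ≈ 1712.7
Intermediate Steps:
V(H) = 5/3 (V(H) = 4/3 + (⅓)*1 = 4/3 + ⅓ = 5/3)
F = -1/15 (F = 1/(-7 - 8) = 1/(-15) = -1/15 ≈ -0.066667)
O(o, J) = -⅑ (O(o, J) = -1/15*5/3 = -⅑)
c(Y) = 14 - 21*Y (c(Y) = 14 + Y*(-21) = 14 - 21*Y)
N(-1375) - c(O(1, 34)) = 1729 - (14 - 21*(-⅑)) = 1729 - (14 + 7/3) = 1729 - 1*49/3 = 1729 - 49/3 = 5138/3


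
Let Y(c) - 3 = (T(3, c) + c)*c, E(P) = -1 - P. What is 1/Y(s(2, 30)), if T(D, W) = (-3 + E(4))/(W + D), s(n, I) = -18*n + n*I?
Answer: 9/5147 ≈ 0.0017486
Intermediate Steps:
s(n, I) = -18*n + I*n
T(D, W) = -8/(D + W) (T(D, W) = (-3 + (-1 - 1*4))/(W + D) = (-3 + (-1 - 4))/(D + W) = (-3 - 5)/(D + W) = -8/(D + W))
Y(c) = 3 + c*(c - 8/(3 + c)) (Y(c) = 3 + (-8/(3 + c) + c)*c = 3 + (c - 8/(3 + c))*c = 3 + c*(c - 8/(3 + c)))
1/Y(s(2, 30)) = 1/((-16*(-18 + 30) + (3 + 2*(-18 + 30))*(3 + (2*(-18 + 30))²))/(3 + 2*(-18 + 30))) = 1/((-16*12 + (3 + 2*12)*(3 + (2*12)²))/(3 + 2*12)) = 1/((-8*24 + (3 + 24)*(3 + 24²))/(3 + 24)) = 1/((-192 + 27*(3 + 576))/27) = 1/((-192 + 27*579)/27) = 1/((-192 + 15633)/27) = 1/((1/27)*15441) = 1/(5147/9) = 9/5147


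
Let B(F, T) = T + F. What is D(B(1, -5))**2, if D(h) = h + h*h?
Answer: 144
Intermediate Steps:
B(F, T) = F + T
D(h) = h + h**2
D(B(1, -5))**2 = ((1 - 5)*(1 + (1 - 5)))**2 = (-4*(1 - 4))**2 = (-4*(-3))**2 = 12**2 = 144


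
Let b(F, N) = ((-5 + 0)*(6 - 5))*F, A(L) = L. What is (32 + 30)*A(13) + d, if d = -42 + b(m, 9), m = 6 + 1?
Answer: 729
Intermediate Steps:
m = 7
b(F, N) = -5*F (b(F, N) = (-5*1)*F = -5*F)
d = -77 (d = -42 - 5*7 = -42 - 35 = -77)
(32 + 30)*A(13) + d = (32 + 30)*13 - 77 = 62*13 - 77 = 806 - 77 = 729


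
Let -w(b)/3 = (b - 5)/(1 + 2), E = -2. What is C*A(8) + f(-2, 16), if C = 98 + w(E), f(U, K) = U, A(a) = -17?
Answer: -1787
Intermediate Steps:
w(b) = 5 - b (w(b) = -3*(b - 5)/(1 + 2) = -3*(-5 + b)/3 = -3*(-5/3 + b/3) = 5 - b)
C = 105 (C = 98 + (5 - 1*(-2)) = 98 + (5 + 2) = 98 + 7 = 105)
C*A(8) + f(-2, 16) = 105*(-17) - 2 = -1785 - 2 = -1787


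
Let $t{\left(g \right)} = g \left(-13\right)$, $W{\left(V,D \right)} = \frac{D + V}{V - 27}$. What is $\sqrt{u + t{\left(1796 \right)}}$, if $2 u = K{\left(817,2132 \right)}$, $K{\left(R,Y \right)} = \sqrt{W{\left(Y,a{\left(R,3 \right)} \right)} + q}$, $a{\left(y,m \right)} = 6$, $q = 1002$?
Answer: $\frac{\sqrt{-103455571700 + 2105 \sqrt{1111096885}}}{2105} \approx 152.75 i$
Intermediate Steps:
$W{\left(V,D \right)} = \frac{D + V}{-27 + V}$
$K{\left(R,Y \right)} = \sqrt{1002 + \frac{6 + Y}{-27 + Y}}$ ($K{\left(R,Y \right)} = \sqrt{\frac{6 + Y}{-27 + Y} + 1002} = \sqrt{1002 + \frac{6 + Y}{-27 + Y}}$)
$u = \frac{\sqrt{1111096885}}{2105}$ ($u = \frac{\sqrt{\frac{-27048 + 1003 \cdot 2132}{-27 + 2132}}}{2} = \frac{\sqrt{\frac{-27048 + 2138396}{2105}}}{2} = \frac{\sqrt{\frac{1}{2105} \cdot 2111348}}{2} = \frac{\sqrt{\frac{2111348}{2105}}}{2} = \frac{\frac{2}{2105} \sqrt{1111096885}}{2} = \frac{\sqrt{1111096885}}{2105} \approx 15.835$)
$t{\left(g \right)} = - 13 g$
$\sqrt{u + t{\left(1796 \right)}} = \sqrt{\frac{\sqrt{1111096885}}{2105} - 23348} = \sqrt{-23348 + \frac{\sqrt{1111096885}}{2105}}$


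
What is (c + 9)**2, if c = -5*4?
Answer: 121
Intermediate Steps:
c = -20
(c + 9)**2 = (-20 + 9)**2 = (-11)**2 = 121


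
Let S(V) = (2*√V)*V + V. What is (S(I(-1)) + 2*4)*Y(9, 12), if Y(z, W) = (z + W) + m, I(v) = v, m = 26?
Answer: 329 - 94*I ≈ 329.0 - 94.0*I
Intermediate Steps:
Y(z, W) = 26 + W + z (Y(z, W) = (z + W) + 26 = (W + z) + 26 = 26 + W + z)
S(V) = V + 2*V^(3/2) (S(V) = 2*V^(3/2) + V = V + 2*V^(3/2))
(S(I(-1)) + 2*4)*Y(9, 12) = ((-1 + 2*(-1)^(3/2)) + 2*4)*(26 + 12 + 9) = ((-1 + 2*(-I)) + 8)*47 = ((-1 - 2*I) + 8)*47 = (7 - 2*I)*47 = 329 - 94*I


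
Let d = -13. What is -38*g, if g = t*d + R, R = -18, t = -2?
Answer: -304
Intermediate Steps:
g = 8 (g = -2*(-13) - 18 = 26 - 18 = 8)
-38*g = -38*8 = -304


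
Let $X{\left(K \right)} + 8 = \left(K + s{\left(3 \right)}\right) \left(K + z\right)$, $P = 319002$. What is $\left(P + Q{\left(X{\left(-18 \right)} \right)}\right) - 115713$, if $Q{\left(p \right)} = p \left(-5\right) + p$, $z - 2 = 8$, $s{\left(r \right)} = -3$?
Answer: $202649$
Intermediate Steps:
$z = 10$ ($z = 2 + 8 = 10$)
$X{\left(K \right)} = -8 + \left(-3 + K\right) \left(10 + K\right)$ ($X{\left(K \right)} = -8 + \left(K - 3\right) \left(K + 10\right) = -8 + \left(-3 + K\right) \left(10 + K\right)$)
$Q{\left(p \right)} = - 4 p$ ($Q{\left(p \right)} = - 5 p + p = - 4 p$)
$\left(P + Q{\left(X{\left(-18 \right)} \right)}\right) - 115713 = \left(319002 - 4 \left(-38 + \left(-18\right)^{2} + 7 \left(-18\right)\right)\right) - 115713 = \left(319002 - 4 \left(-38 + 324 - 126\right)\right) - 115713 = \left(319002 - 640\right) - 115713 = 318362 - 115713 = 202649$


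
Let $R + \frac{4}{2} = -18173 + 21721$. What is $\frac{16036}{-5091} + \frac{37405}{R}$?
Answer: $\frac{44521733}{6017562} \approx 7.3986$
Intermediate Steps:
$R = 3546$ ($R = -2 + \left(-18173 + 21721\right) = -2 + 3548 = 3546$)
$\frac{16036}{-5091} + \frac{37405}{R} = \frac{16036}{-5091} + \frac{37405}{3546} = 16036 \left(- \frac{1}{5091}\right) + 37405 \cdot \frac{1}{3546} = - \frac{16036}{5091} + \frac{37405}{3546} = \frac{44521733}{6017562}$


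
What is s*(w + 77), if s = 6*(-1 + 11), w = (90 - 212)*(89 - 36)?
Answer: -383340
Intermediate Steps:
w = -6466 (w = -122*53 = -6466)
s = 60 (s = 6*10 = 60)
s*(w + 77) = 60*(-6466 + 77) = 60*(-6389) = -383340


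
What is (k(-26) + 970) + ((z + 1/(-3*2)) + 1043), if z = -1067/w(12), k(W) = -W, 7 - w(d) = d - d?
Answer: 79229/42 ≈ 1886.4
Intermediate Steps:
w(d) = 7 (w(d) = 7 - (d - d) = 7 - 1*0 = 7 + 0 = 7)
z = -1067/7 ≈ -152.43
(k(-26) + 970) + ((z + 1/(-3*2)) + 1043) = (-1*(-26) + 970) + ((-1067/7 + 1/(-3*2)) + 1043) = (26 + 970) + ((-1067/7 + 1/(-6)) + 1043) = 996 + ((-1067/7 - ⅙) + 1043) = 996 + (-6409/42 + 1043) = 996 + 37397/42 = 79229/42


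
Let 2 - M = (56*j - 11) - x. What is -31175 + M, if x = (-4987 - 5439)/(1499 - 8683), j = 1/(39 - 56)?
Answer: -1902586595/61064 ≈ -31157.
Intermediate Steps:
j = -1/17 (j = 1/(-17) = -1/17 ≈ -0.058824)
x = 5213/3592 (x = -10426/(-7184) = -10426*(-1/7184) = 5213/3592 ≈ 1.4513)
M = 1083605/61064 (M = 2 - ((56*(-1/17) - 11) - 1*5213/3592) = 2 - ((-56/17 - 11) - 5213/3592) = 2 - (-243/17 - 5213/3592) = 2 - 1*(-961477/61064) = 2 + 961477/61064 = 1083605/61064 ≈ 17.745)
-31175 + M = -31175 + 1083605/61064 = -1902586595/61064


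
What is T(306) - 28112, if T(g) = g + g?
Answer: -27500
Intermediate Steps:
T(g) = 2*g
T(306) - 28112 = 2*306 - 28112 = 612 - 28112 = -27500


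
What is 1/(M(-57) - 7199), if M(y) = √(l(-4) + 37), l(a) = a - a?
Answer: -7199/51825564 - √37/51825564 ≈ -0.00013903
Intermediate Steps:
l(a) = 0
M(y) = √37 (M(y) = √(0 + 37) = √37)
1/(M(-57) - 7199) = 1/(√37 - 7199) = 1/(-7199 + √37)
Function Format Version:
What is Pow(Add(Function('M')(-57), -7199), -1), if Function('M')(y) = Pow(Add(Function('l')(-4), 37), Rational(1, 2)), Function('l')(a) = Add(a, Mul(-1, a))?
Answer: Add(Rational(-7199, 51825564), Mul(Rational(-1, 51825564), Pow(37, Rational(1, 2)))) ≈ -0.00013903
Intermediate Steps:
Function('l')(a) = 0
Function('M')(y) = Pow(37, Rational(1, 2)) (Function('M')(y) = Pow(Add(0, 37), Rational(1, 2)) = Pow(37, Rational(1, 2)))
Pow(Add(Function('M')(-57), -7199), -1) = Pow(Add(Pow(37, Rational(1, 2)), -7199), -1) = Pow(Add(-7199, Pow(37, Rational(1, 2))), -1)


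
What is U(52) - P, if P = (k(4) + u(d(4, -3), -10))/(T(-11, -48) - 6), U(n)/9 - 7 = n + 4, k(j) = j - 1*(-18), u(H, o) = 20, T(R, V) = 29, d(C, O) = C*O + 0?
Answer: 12999/23 ≈ 565.17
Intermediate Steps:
d(C, O) = C*O
k(j) = 18 + j (k(j) = j + 18 = 18 + j)
U(n) = 99 + 9*n (U(n) = 63 + 9*(n + 4) = 63 + 9*(4 + n) = 63 + (36 + 9*n) = 99 + 9*n)
P = 42/23 (P = ((18 + 4) + 20)/(29 - 6) = (22 + 20)/23 = 42*(1/23) = 42/23 ≈ 1.8261)
U(52) - P = (99 + 9*52) - 1*42/23 = (99 + 468) - 42/23 = 567 - 42/23 = 12999/23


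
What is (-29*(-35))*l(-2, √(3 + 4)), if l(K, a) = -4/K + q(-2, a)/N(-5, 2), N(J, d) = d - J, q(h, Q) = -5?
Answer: 1305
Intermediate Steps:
l(K, a) = -5/7 - 4/K (l(K, a) = -4/K - 5/(2 - 1*(-5)) = -4/K - 5/(2 + 5) = -4/K - 5/7 = -5/7 - 4/K)
(-29*(-35))*l(-2, √(3 + 4)) = (-29*(-35))*(-5/7 - 4/(-2)) = 1015*(-5/7 - 4*(-½)) = 1015*(-5/7 + 2) = 1015*(9/7) = 1305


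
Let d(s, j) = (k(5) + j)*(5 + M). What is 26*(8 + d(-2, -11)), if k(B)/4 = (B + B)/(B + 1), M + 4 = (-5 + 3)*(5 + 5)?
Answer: 7046/3 ≈ 2348.7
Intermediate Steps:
M = -24 (M = -4 + (-5 + 3)*(5 + 5) = -4 - 2*10 = -4 - 20 = -24)
k(B) = 8*B/(1 + B) (k(B) = 4*((B + B)/(B + 1)) = 4*((2*B)/(1 + B)) = 4*(2*B/(1 + B)) = 8*B/(1 + B))
d(s, j) = -380/3 - 19*j (d(s, j) = (8*5/(1 + 5) + j)*(5 - 24) = (8*5/6 + j)*(-19) = (8*5*(⅙) + j)*(-19) = (20/3 + j)*(-19) = -380/3 - 19*j)
26*(8 + d(-2, -11)) = 26*(8 + (-380/3 - 19*(-11))) = 26*(8 + (-380/3 + 209)) = 26*(8 + 247/3) = 26*(271/3) = 7046/3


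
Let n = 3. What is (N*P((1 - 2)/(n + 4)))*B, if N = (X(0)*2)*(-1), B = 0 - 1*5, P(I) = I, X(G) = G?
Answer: 0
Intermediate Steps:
B = -5 (B = 0 - 5 = -5)
N = 0 (N = (0*2)*(-1) = 0*(-1) = 0)
(N*P((1 - 2)/(n + 4)))*B = (0*((1 - 2)/(3 + 4)))*(-5) = (0*(-1/7))*(-5) = (0*(-1*⅐))*(-5) = (0*(-⅐))*(-5) = 0*(-5) = 0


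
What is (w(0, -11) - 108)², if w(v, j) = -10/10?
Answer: 11881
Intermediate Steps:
w(v, j) = -1 (w(v, j) = -10*⅒ = -1)
(w(0, -11) - 108)² = (-1 - 108)² = (-109)² = 11881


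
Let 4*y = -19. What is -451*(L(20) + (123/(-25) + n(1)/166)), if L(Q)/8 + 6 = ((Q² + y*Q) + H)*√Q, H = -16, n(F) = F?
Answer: 99036443/4150 - 2085424*√5 ≈ -4.6393e+6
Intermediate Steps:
y = -19/4 (y = (¼)*(-19) = -19/4 ≈ -4.7500)
L(Q) = -48 + 8*√Q*(-16 + Q² - 19*Q/4) (L(Q) = -48 + 8*(((Q² - 19*Q/4) - 16)*√Q) = -48 + 8*((-16 + Q² - 19*Q/4)*√Q) = -48 + 8*(√Q*(-16 + Q² - 19*Q/4)) = -48 + 8*√Q*(-16 + Q² - 19*Q/4))
-451*(L(20) + (123/(-25) + n(1)/166)) = -451*((-48 - 256*√5 - 1520*√5 + 8*20^(5/2)) + (123/(-25) + 1/166)) = -451*((-48 - 256*√5 - 1520*√5 + 8*(800*√5)) + (123*(-1/25) + 1*(1/166))) = -451*((-48 - 256*√5 - 1520*√5 + 6400*√5) + (-123/25 + 1/166)) = -451*((-48 + 4624*√5) - 20393/4150) = -451*(-219593/4150 + 4624*√5) = 99036443/4150 - 2085424*√5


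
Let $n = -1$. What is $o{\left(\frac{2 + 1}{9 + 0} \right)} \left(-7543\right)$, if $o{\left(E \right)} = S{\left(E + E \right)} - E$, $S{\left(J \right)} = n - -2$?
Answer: $- \frac{15086}{3} \approx -5028.7$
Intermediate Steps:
$S{\left(J \right)} = 1$ ($S{\left(J \right)} = -1 - -2 = -1 + 2 = 1$)
$o{\left(E \right)} = 1 - E$
$o{\left(\frac{2 + 1}{9 + 0} \right)} \left(-7543\right) = \left(1 - \frac{2 + 1}{9 + 0}\right) \left(-7543\right) = \left(1 - \frac{3}{9}\right) \left(-7543\right) = \left(1 - 3 \cdot \frac{1}{9}\right) \left(-7543\right) = \left(1 - \frac{1}{3}\right) \left(-7543\right) = \frac{2}{3} \left(-7543\right) = - \frac{15086}{3}$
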